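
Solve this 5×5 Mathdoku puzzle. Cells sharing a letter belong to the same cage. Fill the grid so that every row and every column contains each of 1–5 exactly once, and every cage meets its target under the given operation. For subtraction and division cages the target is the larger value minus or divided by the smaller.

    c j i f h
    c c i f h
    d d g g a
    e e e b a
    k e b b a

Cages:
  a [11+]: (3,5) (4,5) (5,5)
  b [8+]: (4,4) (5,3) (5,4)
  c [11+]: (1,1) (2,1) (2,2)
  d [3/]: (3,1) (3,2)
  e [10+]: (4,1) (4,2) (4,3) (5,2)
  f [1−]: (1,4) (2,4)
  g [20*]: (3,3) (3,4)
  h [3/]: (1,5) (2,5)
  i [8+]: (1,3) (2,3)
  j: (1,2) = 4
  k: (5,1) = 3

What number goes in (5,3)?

Cage j is a single given cell; hence (1,2) = 4.
Cage k is given, which forces (5,1) = 3.
Column 1 already has 3, leaving (3,1) = 1.
The two cells of cage d must have quotient 3; hence (3,2) = 3.
1 is placed in column 1, so (2,1) = 4.
The 4 cells of cage e must have sum 10; hence (5,2) = 2.
Cage c needs sum 11, leaving (1,1) = 2.
Column 2 now contains 2, which forces (2,2) = 5.
Row 2 now contains 5, which forces (2,3) = 3.
3 is placed in row 2, so (2,5) = 1.
Column 1 now contains 2, leaving (4,1) = 5.
5 is placed in column 2, leaving (4,2) = 1.
1 is placed in row 4, so (4,3) = 2.
Row 4 now contains 2; hence (4,4) = 3.
Row 4 now contains 2, which forces (4,5) = 4.
4 is placed in column 5, leaving (5,5) = 5.
Column 3 now contains 3; hence (1,3) = 5.
3 is placed in column 4; hence (1,4) = 1.
Column 5 already has 1; hence (1,5) = 3.
1 is placed in row 2; hence (2,4) = 2.
5 is placed in column 3, leaving (3,3) = 4.
4 is placed in row 3; hence (3,4) = 5.
5 is placed in column 5, leaving (3,5) = 2.
Column 3 already has 4, so (5,3) = 1.
1 is placed in column 4, which forces (5,4) = 4.
Filled in: 2 4 5 1 3 / 4 5 3 2 1 / 1 3 4 5 2 / 5 1 2 3 4 / 3 2 1 4 5.

1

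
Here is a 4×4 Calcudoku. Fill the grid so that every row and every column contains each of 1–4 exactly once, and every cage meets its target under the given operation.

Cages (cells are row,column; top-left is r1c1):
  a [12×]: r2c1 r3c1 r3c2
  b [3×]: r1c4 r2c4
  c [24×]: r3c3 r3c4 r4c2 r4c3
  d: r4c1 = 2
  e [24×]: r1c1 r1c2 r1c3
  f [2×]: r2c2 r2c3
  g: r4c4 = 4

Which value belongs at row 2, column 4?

D is a freebie; hence r4c1 = 2.
Cage g is given; hence r4c4 = 4.
The 4 cells of cage c must have product 24, leaving r3c3 = 4.
The 4 cells of cage c must have product 24, which forces r3c4 = 2.
The 3 cells of cage a must have product 12; hence r2c1 = 4.
Column 1 already has 4; hence r1c1 = 3.
Cage e needs product 24, so r1c2 = 4.
Cage e needs product 24, so r1c3 = 2.
Row 1 now contains 3, so r1c4 = 1.
2 is placed in column 3; hence r2c3 = 1.
Column 4 now contains 1, so r2c4 = 3.
Column 1 already has 3; hence r3c1 = 1.
Row 3 already has 1, leaving r3c2 = 3.
Column 2 already has 3, which forces r4c2 = 1.
1 is placed in column 3, which forces r4c3 = 3.
Row 2 already has 1, leaving r2c2 = 2.
The full grid is 3 4 2 1 / 4 2 1 3 / 1 3 4 2 / 2 1 3 4.

3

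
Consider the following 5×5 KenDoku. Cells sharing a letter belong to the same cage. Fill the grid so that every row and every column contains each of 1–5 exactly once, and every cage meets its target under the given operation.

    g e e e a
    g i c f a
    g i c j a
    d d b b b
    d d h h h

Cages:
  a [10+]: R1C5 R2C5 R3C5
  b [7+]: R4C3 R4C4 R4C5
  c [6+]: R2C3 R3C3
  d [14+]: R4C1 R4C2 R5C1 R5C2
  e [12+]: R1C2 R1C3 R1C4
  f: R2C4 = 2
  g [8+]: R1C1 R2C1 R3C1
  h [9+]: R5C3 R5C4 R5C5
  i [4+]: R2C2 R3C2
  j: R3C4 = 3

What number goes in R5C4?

Cage f is given, leaving R2C4 = 2.
J is a freebie, leaving R3C4 = 3.
The two cells of cage i must have sum 4, which forces R2C2 = 3.
Row 3 now contains 3; hence R3C2 = 1.
Cage e has sum 12, so R1C3 = 3.
Cage h needs sum 9, leaving R5C5 = 3.
The only place for 2 in row 1 is R1C1.
Cage g needs sum 8; hence R2C1 = 1.
1 is placed in row 2; hence R2C3 = 4.
4 is placed in row 2, which forces R2C5 = 5.
2 is placed in column 1, leaving R3C1 = 5.
Row 3 now contains 5, leaving R3C3 = 2.
Column 5 already has 5, so R3C5 = 4.
Column 3 already has 2; hence R4C3 = 1.
Row 4 already has 1, which forces R4C4 = 4.
Row 4 already has 1; hence R4C5 = 2.
5 is placed in column 1, leaving R5C1 = 4.
1 is placed in column 3; hence R5C3 = 5.
Row 5 now contains 5, so R5C4 = 1.
Cage e has sum 12, leaving R1C2 = 4.
Column 4 now contains 4; hence R1C4 = 5.
4 is placed in column 5, so R1C5 = 1.
Row 4 now contains 4, leaving R4C1 = 3.
2 is placed in row 4; hence R4C2 = 5.
Row 5 now contains 5, leaving R5C2 = 2.
Completed grid: 2 4 3 5 1 / 1 3 4 2 5 / 5 1 2 3 4 / 3 5 1 4 2 / 4 2 5 1 3.

1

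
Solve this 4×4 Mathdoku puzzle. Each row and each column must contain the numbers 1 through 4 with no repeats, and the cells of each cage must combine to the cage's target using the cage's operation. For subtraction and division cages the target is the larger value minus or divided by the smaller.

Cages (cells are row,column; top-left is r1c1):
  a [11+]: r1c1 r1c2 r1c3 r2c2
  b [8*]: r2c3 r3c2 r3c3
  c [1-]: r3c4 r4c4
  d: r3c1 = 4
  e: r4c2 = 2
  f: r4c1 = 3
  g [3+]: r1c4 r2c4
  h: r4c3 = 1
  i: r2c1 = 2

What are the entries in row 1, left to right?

Cage i is a single given cell, so r2c1 = 2.
2 is placed in row 2, which forces r2c4 = 1.
Cage d is a single given cell; hence r3c1 = 4.
F is a freebie, which forces r4c1 = 3.
E is a freebie; hence r4c2 = 2.
Cage h is a single given cell, leaving r4c3 = 1.
Row 4 now contains 2; hence r4c4 = 4.
3 is placed in column 1, which forces r1c1 = 1.
Cage a has sum 11, so r1c2 = 4.
Cage a needs sum 11; hence r1c3 = 3.
Column 4 already has 1; hence r1c4 = 2.
Cage a needs sum 11, leaving r2c2 = 3.
Row 2 now contains 1, so r2c3 = 4.
2 is placed in column 2, so r3c2 = 1.
1 is placed in column 3; hence r3c3 = 2.
Cage c's pair has difference 1, which forces r3c4 = 3.
Completed grid: 1 4 3 2 / 2 3 4 1 / 4 1 2 3 / 3 2 1 4.

1 4 3 2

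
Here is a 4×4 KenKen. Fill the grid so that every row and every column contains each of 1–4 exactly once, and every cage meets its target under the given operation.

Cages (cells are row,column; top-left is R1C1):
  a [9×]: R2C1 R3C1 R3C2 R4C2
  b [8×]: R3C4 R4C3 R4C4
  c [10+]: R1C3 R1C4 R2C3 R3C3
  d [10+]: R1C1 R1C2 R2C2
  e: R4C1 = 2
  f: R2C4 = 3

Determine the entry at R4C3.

Cage f is a single given cell, so R2C4 = 3.
E is a freebie, leaving R4C1 = 2.
Cage d has sum 10, leaving R1C1 = 4.
Cage d has sum 10, which forces R1C2 = 2.
Row 1 now contains 2, so R1C4 = 1.
3 is placed in row 2, so R2C1 = 1.
3 is placed in row 2; hence R2C2 = 4.
Row 2 already has 4; hence R2C3 = 2.
The 4 cells of cage a must have product 9; hence R3C1 = 3.
The 4 cells of cage a must have product 9; hence R3C2 = 1.
Row 3 now contains 1, which forces R3C3 = 4.
Cage b needs product 8, leaving R3C4 = 2.
Cage a needs product 9; hence R4C2 = 3.
4 is placed in column 3, which forces R4C3 = 1.
Column 4 already has 1, leaving R4C4 = 4.
Row 1 already has 1, which forces R1C3 = 3.
The full grid is 4 2 3 1 / 1 4 2 3 / 3 1 4 2 / 2 3 1 4.

1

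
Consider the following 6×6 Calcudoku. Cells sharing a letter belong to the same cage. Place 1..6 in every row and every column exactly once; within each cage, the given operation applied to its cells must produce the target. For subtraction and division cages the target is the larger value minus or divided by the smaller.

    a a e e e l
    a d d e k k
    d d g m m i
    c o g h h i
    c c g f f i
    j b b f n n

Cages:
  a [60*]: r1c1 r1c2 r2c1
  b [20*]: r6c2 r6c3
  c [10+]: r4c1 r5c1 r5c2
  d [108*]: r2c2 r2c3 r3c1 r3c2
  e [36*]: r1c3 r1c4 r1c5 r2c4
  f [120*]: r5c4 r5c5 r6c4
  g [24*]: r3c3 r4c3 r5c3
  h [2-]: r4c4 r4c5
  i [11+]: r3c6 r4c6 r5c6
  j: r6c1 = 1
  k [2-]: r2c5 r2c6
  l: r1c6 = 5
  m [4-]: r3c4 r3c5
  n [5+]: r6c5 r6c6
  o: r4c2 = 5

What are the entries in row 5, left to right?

6 2 3 4 5 1

Cage l is a single given cell, so r1c6 = 5.
O is a freebie; hence r4c2 = 5.
Cage j is given, leaving r6c1 = 1.
Column 2 already has 5, so r6c2 = 4.
4 is placed in row 6; hence r6c3 = 5.
Row 6 now contains 5, leaving r6c4 = 6.
Cage a has product 60, so r2c1 = 5.
The only place for 4 in column 1 is r1c1.
The 3 cells of cage a must have product 60; hence r1c2 = 3.
The 4 cells of cage e must have product 36, leaving r2c4 = 3.
Cage d needs product 108, which forces r2c2 = 1.
Row 2 now contains 3; hence r2c3 = 6.
The 4 cells of cage d must have product 108, which forces r3c1 = 3.
Cage d needs product 108; hence r3c2 = 6.
Column 1 now contains 3; hence r5c1 = 6.
1 is placed in column 2, leaving r5c2 = 2.
Cage e has product 36, so r1c5 = 6.
Column 1 now contains 6, so r4c1 = 2.
Row 4 now contains 2, so r4c3 = 4.
4 is placed in row 4, so r4c4 = 1.
4 is placed in row 4, so r4c5 = 3.
The 3 cells of cage i must have sum 11, leaving r4c6 = 6.
Cage g needs product 24, which forces r5c3 = 3.
3 is placed in row 5; hence r5c6 = 1.
Column 5 already has 3; hence r6c5 = 2.
Row 6 already has 2, which forces r6c6 = 3.
The 4 cells of cage e must have product 36, leaving r1c3 = 1.
Column 4 now contains 1, so r1c4 = 2.
2 is placed in column 5; hence r2c5 = 4.
Cage k needs two cells with difference 2, leaving r2c6 = 2.
4 is placed in column 3, so r3c3 = 2.
Column 4 now contains 1, so r3c4 = 5.
Cage m's pair has difference 4; hence r3c5 = 1.
The 3 cells of cage i must have sum 11; hence r3c6 = 4.
Column 4 already has 5, leaving r5c4 = 4.
Column 5 now contains 4, so r5c5 = 5.
Completed grid: 4 3 1 2 6 5 / 5 1 6 3 4 2 / 3 6 2 5 1 4 / 2 5 4 1 3 6 / 6 2 3 4 5 1 / 1 4 5 6 2 3.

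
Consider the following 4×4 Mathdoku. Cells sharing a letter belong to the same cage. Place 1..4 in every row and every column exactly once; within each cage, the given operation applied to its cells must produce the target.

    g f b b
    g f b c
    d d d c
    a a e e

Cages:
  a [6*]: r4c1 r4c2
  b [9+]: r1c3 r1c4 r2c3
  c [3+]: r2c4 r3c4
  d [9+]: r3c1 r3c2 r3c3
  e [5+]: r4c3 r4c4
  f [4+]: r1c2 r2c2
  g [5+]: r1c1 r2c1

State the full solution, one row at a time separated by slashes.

4 1 2 3 / 1 3 4 2 / 2 4 3 1 / 3 2 1 4

The only place for 1 in row 3 is r3c4.
Column 4 now contains 1, so r2c4 = 2.
In row 4, 1 can only go at r4c3, so r4c3 = 1.
Column 3 now contains 1; hence r1c3 = 2.
The two cells of cage e must have sum 5; hence r4c4 = 4.
Column 4 already has 4, which forces r1c4 = 3.
Cage b has sum 9, so r2c3 = 4.
4 is placed in column 3, leaving r3c3 = 3.
Cage g's pair has sum 5, leaving r1c1 = 4.
Row 1 already has 3, so r1c2 = 1.
4 is placed in row 2, leaving r2c1 = 1.
Cage f needs two cells with sum 4, so r2c2 = 3.
Column 1 now contains 4, leaving r3c1 = 2.
2 is placed in row 3, leaving r3c2 = 4.
Column 1 already has 2, so r4c1 = 3.
Column 2 already has 3, leaving r4c2 = 2.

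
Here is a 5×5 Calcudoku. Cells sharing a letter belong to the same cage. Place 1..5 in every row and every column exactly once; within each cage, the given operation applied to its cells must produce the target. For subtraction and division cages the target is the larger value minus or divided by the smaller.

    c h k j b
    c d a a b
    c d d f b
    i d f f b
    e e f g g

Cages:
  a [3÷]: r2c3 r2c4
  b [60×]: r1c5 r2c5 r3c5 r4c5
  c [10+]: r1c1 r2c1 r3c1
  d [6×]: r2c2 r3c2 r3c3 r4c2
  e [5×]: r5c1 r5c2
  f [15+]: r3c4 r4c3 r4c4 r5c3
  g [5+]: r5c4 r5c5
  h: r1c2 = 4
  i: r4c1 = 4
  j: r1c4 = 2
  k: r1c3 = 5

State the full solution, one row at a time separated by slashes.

Cage h is given, leaving r1c2 = 4.
K is a freebie, so r1c3 = 5.
Cage j is a single given cell, leaving r1c4 = 2.
The 4 cells of cage d must have product 6; hence r3c3 = 1.
I is a freebie, so r4c1 = 4.
The 3 cells of cage c must have sum 10, which forces r1c1 = 3.
Row 1 now contains 3, so r1c5 = 1.
1 is placed in column 3, leaving r2c3 = 3.
Cage a's pair has quotient 3, which forces r2c4 = 1.
Column 3 now contains 3, so r4c3 = 2.
The 4 cells of cage f must have sum 15, leaving r4c4 = 5.
Row 4 already has 5, so r4c5 = 3.
Cage f has sum 15, so r5c3 = 4.
Row 5 now contains 4; hence r5c4 = 3.
Row 5 now contains 4, which forces r5c5 = 2.
Row 2 now contains 1, so r2c2 = 2.
Cage d needs product 6, leaving r3c2 = 3.
3 is placed in column 4, which forces r3c4 = 4.
4 is placed in row 3, which forces r3c5 = 5.
Row 4 now contains 3, leaving r4c2 = 1.
Column 2 already has 1, so r5c2 = 5.
Row 2 already has 2, so r2c1 = 5.
5 is placed in column 5, so r2c5 = 4.
Row 3 now contains 5; hence r3c1 = 2.
Row 5 already has 5; hence r5c1 = 1.

3 4 5 2 1 / 5 2 3 1 4 / 2 3 1 4 5 / 4 1 2 5 3 / 1 5 4 3 2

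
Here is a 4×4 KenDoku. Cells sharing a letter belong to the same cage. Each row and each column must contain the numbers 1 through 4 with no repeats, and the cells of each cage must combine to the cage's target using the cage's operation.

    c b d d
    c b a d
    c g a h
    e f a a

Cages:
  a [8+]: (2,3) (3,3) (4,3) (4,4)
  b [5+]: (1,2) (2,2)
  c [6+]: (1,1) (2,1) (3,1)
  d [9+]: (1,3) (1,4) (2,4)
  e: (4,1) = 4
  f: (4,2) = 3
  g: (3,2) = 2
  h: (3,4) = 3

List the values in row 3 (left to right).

Cage g is given, so (3,2) = 2.
Cage h is given, leaving (3,4) = 3.
Cage e is a single given cell; hence (4,1) = 4.
Cage f is given, so (4,2) = 3.
3 is placed in row 3, leaving (3,1) = 1.
Row 3 now contains 1, which forces (3,3) = 4.
Cage a has sum 8, so (4,3) = 2.
The 4 cells of cage a must have sum 8, so (4,4) = 1.
4 is placed in column 3, which forces (1,3) = 3.
4 is placed in column 3, leaving (2,3) = 1.
3 is placed in row 1, so (1,1) = 2.
Cage b needs two cells with sum 5, leaving (1,2) = 1.
Row 1 already has 2, leaving (1,4) = 4.
Cage c needs sum 6; hence (2,1) = 3.
Row 2 now contains 1, leaving (2,2) = 4.
Column 4 already has 4, so (2,4) = 2.
Filled in: 2 1 3 4 / 3 4 1 2 / 1 2 4 3 / 4 3 2 1.

1 2 4 3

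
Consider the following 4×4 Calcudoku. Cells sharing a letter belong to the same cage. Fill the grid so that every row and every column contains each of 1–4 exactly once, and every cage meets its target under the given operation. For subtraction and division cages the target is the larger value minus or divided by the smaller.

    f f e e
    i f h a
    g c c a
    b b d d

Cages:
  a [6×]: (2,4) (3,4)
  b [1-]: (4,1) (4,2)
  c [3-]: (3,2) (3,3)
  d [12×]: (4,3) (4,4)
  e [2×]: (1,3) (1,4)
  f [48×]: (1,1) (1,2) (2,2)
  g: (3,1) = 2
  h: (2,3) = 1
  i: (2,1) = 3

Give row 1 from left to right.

4 3 2 1

The 3 cells of cage f must have product 48, which forces (1,1) = 4.
The 3 cells of cage f must have product 48; hence (1,2) = 3.
I is a freebie; hence (2,1) = 3.
Cage f needs product 48, so (2,2) = 4.
H is a freebie, so (2,3) = 1.
3 is placed in row 2, which forces (2,4) = 2.
Cage g is a single given cell; hence (3,1) = 2.
4 is placed in column 2, so (3,2) = 1.
1 is placed in column 3, leaving (3,3) = 4.
Column 4 already has 2, leaving (3,4) = 3.
Column 1 now contains 2, which forces (4,1) = 1.
Column 2 now contains 1, so (4,2) = 2.
Column 3 already has 4, so (4,3) = 3.
Column 4 now contains 3, leaving (4,4) = 4.
1 is placed in column 3, so (1,3) = 2.
Column 4 already has 2, so (1,4) = 1.
Completed grid: 4 3 2 1 / 3 4 1 2 / 2 1 4 3 / 1 2 3 4.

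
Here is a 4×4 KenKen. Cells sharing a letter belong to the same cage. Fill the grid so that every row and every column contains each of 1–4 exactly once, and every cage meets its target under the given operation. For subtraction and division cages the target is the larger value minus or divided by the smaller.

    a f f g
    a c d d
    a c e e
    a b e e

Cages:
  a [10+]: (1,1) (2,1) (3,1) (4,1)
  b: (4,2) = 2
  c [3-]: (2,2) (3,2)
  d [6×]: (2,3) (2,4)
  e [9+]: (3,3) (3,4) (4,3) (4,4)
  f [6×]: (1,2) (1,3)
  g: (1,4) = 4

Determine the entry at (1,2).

G is a freebie; hence (1,4) = 4.
Cage b is a single given cell; hence (4,2) = 2.
2 is placed in column 2, which forces (1,2) = 3.
Cage f's pair has product 6, which forces (1,3) = 2.
2 is placed in column 3, leaving (2,3) = 3.
3 is placed in row 2, which forces (2,4) = 2.
Row 1 now contains 2, so (1,1) = 1.
The 4 cells of cage a must have sum 10, leaving (2,1) = 4.
Row 2 already has 4, leaving (2,2) = 1.
The 4 cells of cage a must have sum 10, leaving (3,1) = 2.
1 is placed in column 2, so (3,2) = 4.
Row 3 already has 4, leaving (3,3) = 1.
Row 3 now contains 1, so (3,4) = 3.
Cage a needs sum 10, so (4,1) = 3.
Column 3 already has 1, leaving (4,3) = 4.
Column 4 now contains 3; hence (4,4) = 1.
Completed grid: 1 3 2 4 / 4 1 3 2 / 2 4 1 3 / 3 2 4 1.

3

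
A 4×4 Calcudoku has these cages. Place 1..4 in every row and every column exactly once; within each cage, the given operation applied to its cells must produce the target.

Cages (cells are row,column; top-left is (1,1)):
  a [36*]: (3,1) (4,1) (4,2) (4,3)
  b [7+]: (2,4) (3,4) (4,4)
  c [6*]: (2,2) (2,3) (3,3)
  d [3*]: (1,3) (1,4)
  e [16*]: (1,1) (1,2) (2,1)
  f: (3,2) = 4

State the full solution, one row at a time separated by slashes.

The 4 cells of cage a must have product 36, leaving (3,1) = 3.
F is a freebie; hence (3,2) = 4.
The 3 cells of cage e must have product 16; hence (1,1) = 4.
Column 2 already has 4, leaving (1,2) = 2.
Cage e needs product 16; hence (2,1) = 2.
4 is placed in column 1, which forces (4,1) = 1.
Row 4 already has 1, leaving (4,2) = 3.
3 is placed in row 4; hence (4,3) = 4.
4 is placed in row 4, leaving (4,4) = 2.
Column 2 now contains 3, leaving (2,2) = 1.
Cage c needs product 6, leaving (2,3) = 3.
The 3 cells of cage b must have sum 7, so (2,4) = 4.
The 3 cells of cage c must have product 6, which forces (3,3) = 2.
2 is placed in column 4, so (3,4) = 1.
Column 3 already has 3; hence (1,3) = 1.
Column 4 now contains 1, which forces (1,4) = 3.

4 2 1 3 / 2 1 3 4 / 3 4 2 1 / 1 3 4 2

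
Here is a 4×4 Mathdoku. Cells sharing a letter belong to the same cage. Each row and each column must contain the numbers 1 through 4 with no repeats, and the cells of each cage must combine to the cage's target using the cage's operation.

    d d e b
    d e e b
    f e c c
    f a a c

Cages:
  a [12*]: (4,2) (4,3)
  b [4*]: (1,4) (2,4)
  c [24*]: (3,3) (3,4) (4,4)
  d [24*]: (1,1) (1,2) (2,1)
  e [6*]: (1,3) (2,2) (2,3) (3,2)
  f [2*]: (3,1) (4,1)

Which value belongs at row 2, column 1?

Row 4 needs a 1, and only (4,1) is open for it.
1 is placed in column 1; hence (3,1) = 2.
Cage d needs product 24; hence (1,2) = 2.
Cage c needs product 24; hence (4,4) = 2.
Cage e has product 6; hence (1,3) = 1.
Row 1 already has 1, leaving (1,4) = 4.
Cage e has product 6, so (2,3) = 2.
4 is placed in column 4, so (2,4) = 1.
4 is placed in column 4, so (3,4) = 3.
Row 1 already has 4, leaving (1,1) = 3.
Cage d needs product 24, leaving (2,1) = 4.
Row 2 already has 1, leaving (2,2) = 3.
Row 3 now contains 3, so (3,2) = 1.
Row 3 now contains 3; hence (3,3) = 4.
Column 2 now contains 3, so (4,2) = 4.
Column 3 now contains 4; hence (4,3) = 3.
Filled in: 3 2 1 4 / 4 3 2 1 / 2 1 4 3 / 1 4 3 2.

4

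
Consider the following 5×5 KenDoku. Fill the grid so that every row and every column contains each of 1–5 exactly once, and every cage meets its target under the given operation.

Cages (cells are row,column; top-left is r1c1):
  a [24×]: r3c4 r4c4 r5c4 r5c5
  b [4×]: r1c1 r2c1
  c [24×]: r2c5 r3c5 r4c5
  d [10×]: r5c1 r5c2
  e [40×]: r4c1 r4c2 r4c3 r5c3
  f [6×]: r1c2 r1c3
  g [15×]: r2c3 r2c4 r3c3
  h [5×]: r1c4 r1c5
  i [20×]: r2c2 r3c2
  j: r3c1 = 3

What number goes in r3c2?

Cage j is a single given cell, which forces r3c1 = 3.
In row 1, 4 can only go at r1c1, so r1c1 = 4.
Column 1 now contains 4, so r2c1 = 1.
The 3 cells of cage g must have product 15; hence r3c3 = 1.
The 4 cells of cage e must have product 40, so r4c2 = 1.
Row 2 needs a 2, and only r2c5 is open for it.
2 is placed in column 5, so r3c5 = 4.
The 3 cells of cage c must have product 24, so r4c5 = 3.
Column 5 already has 3, which forces r5c5 = 1.
Cage h's pair has product 5, which forces r1c4 = 1.
Column 5 already has 1; hence r1c5 = 5.
The two cells of cage i must have product 20, leaving r2c2 = 4.
Row 3 now contains 4, leaving r3c2 = 5.
Row 3 now contains 4, so r3c4 = 2.
Cage a needs product 24, leaving r4c4 = 4.
5 is placed in column 2, so r5c2 = 2.
Cage a needs product 24; hence r5c4 = 3.
Column 2 already has 2, so r1c2 = 3.
Cage f's pair has product 6; hence r1c3 = 2.
Cage g needs product 15, leaving r2c3 = 3.
3 is placed in column 4; hence r2c4 = 5.
2 is placed in column 3; hence r4c3 = 5.
Row 5 now contains 2; hence r5c1 = 5.
Cage e has product 40, leaving r5c3 = 4.
Row 4 now contains 5; hence r4c1 = 2.
Filled in: 4 3 2 1 5 / 1 4 3 5 2 / 3 5 1 2 4 / 2 1 5 4 3 / 5 2 4 3 1.

5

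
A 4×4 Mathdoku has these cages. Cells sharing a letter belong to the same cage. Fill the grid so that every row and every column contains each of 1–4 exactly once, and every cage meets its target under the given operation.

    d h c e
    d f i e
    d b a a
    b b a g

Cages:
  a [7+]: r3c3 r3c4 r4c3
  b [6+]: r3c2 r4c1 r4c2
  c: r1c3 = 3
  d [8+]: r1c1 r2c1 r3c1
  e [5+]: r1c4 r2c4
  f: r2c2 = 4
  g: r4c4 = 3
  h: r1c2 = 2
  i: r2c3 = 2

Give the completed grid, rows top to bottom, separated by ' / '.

1 2 3 4 / 3 4 2 1 / 4 3 1 2 / 2 1 4 3

Cage h is a single given cell, so r1c2 = 2.
Cage c is a single given cell, which forces r1c3 = 3.
F is a freebie, so r2c2 = 4.
Cage i is given, leaving r2c3 = 2.
G is a freebie, which forces r4c4 = 3.
The two cells of cage e must have sum 5, which forces r1c4 = 4.
Column 4 now contains 3, so r2c4 = 1.
Cage b has sum 6, which forces r3c2 = 3.
Cage a needs sum 7; hence r3c4 = 2.
Cage b has sum 6, so r4c1 = 2.
Row 4 already has 3, so r4c2 = 1.
1 is placed in row 4, which forces r4c3 = 4.
Row 1 already has 4, so r1c1 = 1.
Row 2 already has 1, so r2c1 = 3.
Cage d needs sum 8, leaving r3c1 = 4.
Column 3 already has 4, which forces r3c3 = 1.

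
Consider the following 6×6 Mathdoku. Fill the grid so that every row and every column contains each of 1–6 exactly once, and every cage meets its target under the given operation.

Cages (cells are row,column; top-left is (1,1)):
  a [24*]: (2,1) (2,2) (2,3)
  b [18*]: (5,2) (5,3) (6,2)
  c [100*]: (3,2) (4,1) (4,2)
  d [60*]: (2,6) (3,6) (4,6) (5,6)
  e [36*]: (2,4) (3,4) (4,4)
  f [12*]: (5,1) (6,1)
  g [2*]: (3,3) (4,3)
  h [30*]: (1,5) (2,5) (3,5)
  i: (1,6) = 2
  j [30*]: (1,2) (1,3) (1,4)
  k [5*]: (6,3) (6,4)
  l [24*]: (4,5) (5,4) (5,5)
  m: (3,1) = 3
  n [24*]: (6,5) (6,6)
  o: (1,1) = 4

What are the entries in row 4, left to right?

Cage o is given, which forces (1,1) = 4.
Cage i is a single given cell; hence (1,6) = 2.
M is a freebie; hence (3,1) = 3.
The 3 cells of cage c must have product 100, leaving (3,2) = 5.
The 3 cells of cage c must have product 100, leaving (4,1) = 5.
Cage c needs product 100, which forces (4,2) = 4.
Cage a has product 24; hence (2,3) = 4.
In row 1, 3 can only go at (1,5), so (1,5) = 3.
Cage h has product 30, which forces (2,5) = 5.
The 3 cells of cage h must have product 30; hence (3,5) = 2.
Row 3 already has 2, leaving (3,3) = 1.
Row 3 already has 2, leaving (3,4) = 6.
The 4 cells of cage d must have product 60, so (3,6) = 4.
Cage g needs two cells with product 2; hence (4,3) = 2.
Row 4 already has 2, which forces (4,4) = 3.
Row 4 now contains 3, leaving (4,6) = 1.
Cage d needs product 60, so (5,6) = 5.
Column 3 now contains 1, leaving (6,3) = 5.
Row 6 already has 5, leaving (6,4) = 1.
Column 6 already has 4, leaving (6,6) = 6.
Cage j needs product 30, which forces (1,2) = 1.
Column 3 now contains 5, which forces (1,3) = 6.
1 is placed in column 4, so (1,4) = 5.
Column 4 already has 3, so (2,4) = 2.
Column 6 now contains 1, leaving (2,6) = 3.
Row 4 already has 1, leaving (4,5) = 6.
The two cells of cage f must have product 12, leaving (5,1) = 6.
Column 2 now contains 1, leaving (5,2) = 2.
Column 3 now contains 6, leaving (5,3) = 3.
1 is placed in column 4, leaving (5,4) = 4.
Cage l needs product 24, so (5,5) = 1.
6 is placed in row 6; hence (6,1) = 2.
6 is placed in row 6, so (6,2) = 3.
6 is placed in row 6, so (6,5) = 4.
6 is placed in column 1, leaving (2,1) = 1.
Row 2 now contains 3, leaving (2,2) = 6.
Completed grid: 4 1 6 5 3 2 / 1 6 4 2 5 3 / 3 5 1 6 2 4 / 5 4 2 3 6 1 / 6 2 3 4 1 5 / 2 3 5 1 4 6.

5 4 2 3 6 1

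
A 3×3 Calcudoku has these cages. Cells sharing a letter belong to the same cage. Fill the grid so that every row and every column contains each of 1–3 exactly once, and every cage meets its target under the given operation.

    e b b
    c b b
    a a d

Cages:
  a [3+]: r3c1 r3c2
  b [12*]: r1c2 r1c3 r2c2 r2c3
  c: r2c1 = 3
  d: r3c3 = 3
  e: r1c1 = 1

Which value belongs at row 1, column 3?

Cage e is given, so r1c1 = 1.
C is a freebie; hence r2c1 = 3.
Column 1 now contains 1, leaving r3c1 = 2.
Row 3 already has 2, leaving r3c2 = 1.
D is a freebie, so r3c3 = 3.
The 4 cells of cage b must have product 12, leaving r1c2 = 3.
Column 3 now contains 3; hence r1c3 = 2.
1 is placed in column 2; hence r2c2 = 2.
Cage b needs product 12, leaving r2c3 = 1.
Completed grid: 1 3 2 / 3 2 1 / 2 1 3.

2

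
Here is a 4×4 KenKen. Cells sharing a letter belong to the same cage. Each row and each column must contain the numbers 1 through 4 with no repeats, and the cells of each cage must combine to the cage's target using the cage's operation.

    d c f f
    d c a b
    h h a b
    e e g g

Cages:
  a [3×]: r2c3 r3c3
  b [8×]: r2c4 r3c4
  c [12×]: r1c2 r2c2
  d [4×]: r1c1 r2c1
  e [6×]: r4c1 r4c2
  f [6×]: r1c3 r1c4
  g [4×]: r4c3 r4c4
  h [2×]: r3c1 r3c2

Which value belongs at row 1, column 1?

1

The only place for 1 in row 1 is r1c1.
Column 1 already has 1, so r2c1 = 4.
4 is placed in row 2; hence r2c2 = 3.
Row 2 already has 3, leaving r2c3 = 1.
4 is placed in row 2, so r2c4 = 2.
Column 1 already has 1, which forces r3c1 = 2.
The two cells of cage h must have product 2, which forces r3c2 = 1.
Column 3 already has 1, leaving r3c3 = 3.
Column 4 already has 2; hence r3c4 = 4.
Column 1 already has 2, so r4c1 = 3.
Column 2 now contains 3, which forces r4c2 = 2.
Column 3 already has 1, which forces r4c3 = 4.
4 is placed in column 4, leaving r4c4 = 1.
Column 2 now contains 3; hence r1c2 = 4.
Column 3 now contains 3, so r1c3 = 2.
Column 4 already has 2, so r1c4 = 3.
Filled in: 1 4 2 3 / 4 3 1 2 / 2 1 3 4 / 3 2 4 1.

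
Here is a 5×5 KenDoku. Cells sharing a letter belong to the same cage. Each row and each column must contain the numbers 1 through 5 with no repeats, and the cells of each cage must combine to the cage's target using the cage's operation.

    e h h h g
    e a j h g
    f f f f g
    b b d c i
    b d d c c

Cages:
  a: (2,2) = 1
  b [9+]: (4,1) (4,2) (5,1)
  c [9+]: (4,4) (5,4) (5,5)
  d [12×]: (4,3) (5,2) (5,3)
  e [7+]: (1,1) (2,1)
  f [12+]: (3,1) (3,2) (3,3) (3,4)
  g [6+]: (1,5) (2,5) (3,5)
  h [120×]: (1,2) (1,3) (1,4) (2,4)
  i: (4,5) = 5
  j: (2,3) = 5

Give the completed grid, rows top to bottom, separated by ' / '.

Cage a is given, which forces (2,2) = 1.
J is a freebie, which forces (2,3) = 5.
Cage i is given, which forces (4,5) = 5.
Row 1 needs a 1, and only (1,5) is open for it.
Row 3 needs a 3, and only (3,5) is open for it.
Column 5 already has 3, so (2,5) = 2.
Column 5 already has 2, so (5,5) = 4.
Row 4 needs a 1, and only (4,1) is open for it.
The 3 cells of cage b must have sum 9, which forces (4,2) = 3.
The 3 cells of cage b must have sum 9, leaving (5,1) = 5.
Column 2 already has 3, which forces (5,2) = 2.
Cage d has product 12, which forces (4,3) = 2.
2 is placed in row 4, leaving (4,4) = 4.
The 3 cells of cage d must have product 12, leaving (5,3) = 3.
Row 5 already has 3, which forces (5,4) = 1.
Cage h has product 120; hence (1,2) = 5.
Column 3 already has 3, so (1,3) = 4.
Cage h has product 120, leaving (1,4) = 2.
Column 4 already has 4, so (2,4) = 3.
Column 2 already has 5, which forces (3,2) = 4.
The 4 cells of cage f must have sum 12, which forces (3,3) = 1.
Column 4 already has 2; hence (3,4) = 5.
Row 1 already has 4, so (1,1) = 3.
Row 2 already has 3, so (2,1) = 4.
4 is placed in row 3, so (3,1) = 2.

3 5 4 2 1 / 4 1 5 3 2 / 2 4 1 5 3 / 1 3 2 4 5 / 5 2 3 1 4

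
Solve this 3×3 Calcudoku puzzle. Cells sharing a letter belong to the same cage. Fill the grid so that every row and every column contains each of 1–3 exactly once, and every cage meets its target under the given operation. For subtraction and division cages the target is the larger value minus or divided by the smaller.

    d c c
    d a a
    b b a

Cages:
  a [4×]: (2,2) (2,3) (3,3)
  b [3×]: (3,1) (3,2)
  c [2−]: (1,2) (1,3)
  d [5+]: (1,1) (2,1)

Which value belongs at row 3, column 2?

3

The 3 cells of cage a must have product 4, leaving (2,2) = 2.
Cage a needs product 4, so (2,3) = 1.
The 3 cells of cage a must have product 4, which forces (3,3) = 2.
Cage d needs two cells with sum 5; hence (1,1) = 2.
Cage c's pair has difference 2, so (1,2) = 1.
Column 3 now contains 1, so (1,3) = 3.
2 is placed in row 2, leaving (2,1) = 3.
Column 1 already has 3, leaving (3,1) = 1.
Column 2 already has 1; hence (3,2) = 3.
The full grid is 2 1 3 / 3 2 1 / 1 3 2.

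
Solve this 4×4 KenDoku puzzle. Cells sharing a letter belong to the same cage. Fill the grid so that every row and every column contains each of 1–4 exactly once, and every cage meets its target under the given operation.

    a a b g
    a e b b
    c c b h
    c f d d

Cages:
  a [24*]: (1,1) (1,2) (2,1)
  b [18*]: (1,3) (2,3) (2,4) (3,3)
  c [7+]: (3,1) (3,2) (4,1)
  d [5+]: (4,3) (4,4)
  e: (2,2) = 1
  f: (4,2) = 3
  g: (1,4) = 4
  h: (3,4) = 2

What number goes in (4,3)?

Cage g is a single given cell, so (1,4) = 4.
Cage e is given; hence (2,2) = 1.
Row 2 already has 1, leaving (2,3) = 2.
Cage b has product 18, so (2,4) = 3.
Cage h is given, leaving (3,4) = 2.
Cage f is given, which forces (4,2) = 3.
Column 4 already has 2, so (4,4) = 1.
The 3 cells of cage a must have product 24, leaving (1,1) = 3.
Column 2 already has 3, leaving (1,2) = 2.
Row 1 already has 3, leaving (1,3) = 1.
Row 2 already has 3; hence (2,1) = 4.
Cage c needs sum 7, so (3,1) = 1.
Column 2 already has 3; hence (3,2) = 4.
Column 3 already has 1, leaving (3,3) = 3.
The 3 cells of cage c must have sum 7; hence (4,1) = 2.
1 is placed in row 4, which forces (4,3) = 4.
Completed grid: 3 2 1 4 / 4 1 2 3 / 1 4 3 2 / 2 3 4 1.

4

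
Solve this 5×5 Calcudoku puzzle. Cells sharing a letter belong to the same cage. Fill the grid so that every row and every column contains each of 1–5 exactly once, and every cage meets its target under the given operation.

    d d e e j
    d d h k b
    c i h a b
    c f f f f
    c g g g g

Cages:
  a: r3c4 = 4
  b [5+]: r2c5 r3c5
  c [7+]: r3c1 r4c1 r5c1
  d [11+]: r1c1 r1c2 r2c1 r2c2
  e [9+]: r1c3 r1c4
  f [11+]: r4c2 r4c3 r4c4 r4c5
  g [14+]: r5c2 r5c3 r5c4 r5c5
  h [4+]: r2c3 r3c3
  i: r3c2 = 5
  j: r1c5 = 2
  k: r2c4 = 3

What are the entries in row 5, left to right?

J is a freebie; hence r1c5 = 2.
K is a freebie; hence r2c4 = 3.
Cage i is given, which forces r3c2 = 5.
A is a freebie; hence r3c4 = 4.
Cage e's pair has sum 9, which forces r1c3 = 4.
Column 4 already has 4, leaving r1c4 = 5.
Row 2 already has 3, leaving r2c3 = 1.
The two cells of cage b must have sum 5, which forces r2c5 = 4.
Cage h's pair has sum 4, so r3c3 = 3.
Cage b's pair has sum 5, so r3c5 = 1.
5 is placed in column 4; hence r5c4 = 2.
Cage d has sum 11, leaving r2c1 = 5.
Row 2 now contains 4, which forces r2c2 = 2.
Row 3 now contains 1, which forces r3c1 = 2.
Column 2 now contains 2, leaving r4c2 = 3.
Column 4 already has 2, leaving r4c4 = 1.
Row 4 now contains 3, so r4c5 = 5.
The 4 cells of cage g must have sum 14, so r5c2 = 4.
Row 5 now contains 2; hence r5c3 = 5.
The 4 cells of cage g must have sum 14, so r5c5 = 3.
Cage d has sum 11, so r1c1 = 3.
3 is placed in column 2, leaving r1c2 = 1.
Row 4 now contains 1, which forces r4c1 = 4.
Row 4 now contains 5, leaving r4c3 = 2.
Row 5 now contains 4, leaving r5c1 = 1.
Filled in: 3 1 4 5 2 / 5 2 1 3 4 / 2 5 3 4 1 / 4 3 2 1 5 / 1 4 5 2 3.

1 4 5 2 3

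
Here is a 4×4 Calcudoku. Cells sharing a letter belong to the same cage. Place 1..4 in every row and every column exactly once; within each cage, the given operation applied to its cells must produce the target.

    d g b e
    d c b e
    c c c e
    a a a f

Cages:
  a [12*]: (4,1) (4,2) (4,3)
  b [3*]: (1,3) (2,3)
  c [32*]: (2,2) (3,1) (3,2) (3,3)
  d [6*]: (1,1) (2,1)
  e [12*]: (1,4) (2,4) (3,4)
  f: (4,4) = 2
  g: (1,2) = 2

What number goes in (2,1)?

Cage g is given, so (1,2) = 2.
Cage c has product 32, which forces (2,2) = 4.
2 is placed in column 2, so (3,2) = 1.
Column 2 now contains 1, leaving (4,2) = 3.
F is a freebie, which forces (4,4) = 2.
2 is placed in row 1; hence (1,1) = 3.
3 is placed in row 1; hence (1,3) = 1.
Row 1 already has 1, leaving (1,4) = 4.
The two cells of cage d must have product 6, which forces (2,1) = 2.
1 is placed in column 3; hence (2,3) = 3.
Row 2 now contains 3, so (2,4) = 1.
Column 1 now contains 2; hence (3,1) = 4.
Row 3 already has 4, leaving (3,3) = 2.
Column 4 now contains 4, which forces (3,4) = 3.
Column 1 already has 4, leaving (4,1) = 1.
1 is placed in column 3, leaving (4,3) = 4.
Completed grid: 3 2 1 4 / 2 4 3 1 / 4 1 2 3 / 1 3 4 2.

2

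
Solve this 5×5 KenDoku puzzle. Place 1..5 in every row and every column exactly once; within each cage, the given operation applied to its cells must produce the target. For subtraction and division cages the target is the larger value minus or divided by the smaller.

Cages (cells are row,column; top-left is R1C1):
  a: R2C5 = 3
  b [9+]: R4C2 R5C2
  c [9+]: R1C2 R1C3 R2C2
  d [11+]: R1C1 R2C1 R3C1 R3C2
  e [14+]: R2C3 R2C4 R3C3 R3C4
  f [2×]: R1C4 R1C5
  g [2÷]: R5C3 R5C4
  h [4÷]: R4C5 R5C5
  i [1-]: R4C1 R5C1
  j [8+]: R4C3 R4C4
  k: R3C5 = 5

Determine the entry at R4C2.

4

A is a freebie, which forces R2C5 = 3.
Cage k is given; hence R3C5 = 5.
In row 4, 2 can only go at R4C1, so R4C1 = 2.
In row 4, 1 can only go at R4C5, so R4C5 = 1.
Cage f's pair has product 2, so R1C4 = 1.
Column 5 already has 1, leaving R1C5 = 2.
Column 5 already has 1, so R5C5 = 4.
Cage b needs two cells with sum 9, which forces R4C2 = 4.
Row 5 already has 4, so R5C2 = 5.
Cage g needs two cells with quotient 2; hence R5C3 = 1.
Row 5 already has 4, which forces R5C4 = 2.
Column 2 already has 5, so R1C2 = 3.
1 is placed in row 5, so R5C1 = 3.
3 is placed in row 1, which forces R1C1 = 5.
Row 1 now contains 5, so R1C3 = 4.
The 4 cells of cage d must have sum 11, leaving R2C1 = 1.
Row 2 already has 1, which forces R2C2 = 2.
2 is placed in row 2; hence R2C3 = 5.
Row 2 now contains 5, leaving R2C4 = 4.
Cage d needs sum 11, so R3C1 = 4.
The 4 cells of cage d must have sum 11, so R3C2 = 1.
Column 4 now contains 4, leaving R3C4 = 3.
5 is placed in column 3, which forces R4C3 = 3.
Column 4 now contains 3, leaving R4C4 = 5.
Row 3 already has 3, so R3C3 = 2.
Completed grid: 5 3 4 1 2 / 1 2 5 4 3 / 4 1 2 3 5 / 2 4 3 5 1 / 3 5 1 2 4.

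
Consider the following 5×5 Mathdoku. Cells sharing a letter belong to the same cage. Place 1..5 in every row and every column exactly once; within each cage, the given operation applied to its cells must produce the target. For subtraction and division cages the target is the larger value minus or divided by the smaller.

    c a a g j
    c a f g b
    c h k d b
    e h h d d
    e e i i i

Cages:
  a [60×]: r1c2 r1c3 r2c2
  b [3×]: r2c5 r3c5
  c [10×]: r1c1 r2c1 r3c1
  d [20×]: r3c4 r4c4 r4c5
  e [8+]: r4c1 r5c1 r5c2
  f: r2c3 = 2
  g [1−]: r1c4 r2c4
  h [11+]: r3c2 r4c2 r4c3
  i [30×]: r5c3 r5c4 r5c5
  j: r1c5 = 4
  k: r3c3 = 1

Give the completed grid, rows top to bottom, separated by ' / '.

1 3 5 2 4 / 5 4 2 3 1 / 2 5 1 4 3 / 3 2 4 1 5 / 4 1 3 5 2

Cage j is a single given cell; hence r1c5 = 4.
Cage f is a single given cell, leaving r2c3 = 2.
K is a freebie; hence r3c3 = 1.
Row 3 already has 1; hence r3c5 = 3.
The 3 cells of cage a must have product 60; hence r2c2 = 4.
Column 5 now contains 3, leaving r2c5 = 1.
Cage c has product 10, which forces r1c1 = 1.
Cage g needs two cells with difference 1; hence r1c4 = 2.
1 is placed in row 2, which forces r2c1 = 5.
1 is placed in row 2; hence r2c4 = 3.
Cage c needs product 10, so r3c1 = 2.
Row 3 already has 2; hence r3c2 = 5.
2 is placed in column 4, leaving r3c4 = 4.
3 is placed in column 4, so r5c4 = 5.
Row 5 already has 5, so r5c5 = 2.
Column 2 now contains 5, so r1c2 = 3.
Cage a needs product 60, leaving r1c3 = 5.
Column 3 now contains 5, leaving r4c3 = 4.
5 is placed in column 4; hence r4c4 = 1.
2 is placed in column 5, so r4c5 = 5.
Cage e has sum 8, which forces r5c2 = 1.
Row 5 already has 5, leaving r5c3 = 3.
Row 4 now contains 4, leaving r4c1 = 3.
Row 4 now contains 1, so r4c2 = 2.
3 is placed in row 5; hence r5c1 = 4.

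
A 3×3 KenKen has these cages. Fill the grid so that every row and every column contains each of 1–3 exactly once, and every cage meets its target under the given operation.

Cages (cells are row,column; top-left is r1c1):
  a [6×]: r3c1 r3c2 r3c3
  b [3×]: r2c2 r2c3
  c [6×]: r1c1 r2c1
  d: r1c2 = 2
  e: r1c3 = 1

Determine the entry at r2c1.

2

Cage d is given, so r1c2 = 2.
Cage e is a single given cell, so r1c3 = 1.
Column 3 already has 1, leaving r2c3 = 3.
3 is placed in column 3, which forces r3c3 = 2.
Row 1 already has 2, so r1c1 = 3.
Row 2 already has 3, so r2c1 = 2.
Row 2 already has 3, leaving r2c2 = 1.
Column 1 already has 3, so r3c1 = 1.
Column 2 already has 1, leaving r3c2 = 3.
The full grid is 3 2 1 / 2 1 3 / 1 3 2.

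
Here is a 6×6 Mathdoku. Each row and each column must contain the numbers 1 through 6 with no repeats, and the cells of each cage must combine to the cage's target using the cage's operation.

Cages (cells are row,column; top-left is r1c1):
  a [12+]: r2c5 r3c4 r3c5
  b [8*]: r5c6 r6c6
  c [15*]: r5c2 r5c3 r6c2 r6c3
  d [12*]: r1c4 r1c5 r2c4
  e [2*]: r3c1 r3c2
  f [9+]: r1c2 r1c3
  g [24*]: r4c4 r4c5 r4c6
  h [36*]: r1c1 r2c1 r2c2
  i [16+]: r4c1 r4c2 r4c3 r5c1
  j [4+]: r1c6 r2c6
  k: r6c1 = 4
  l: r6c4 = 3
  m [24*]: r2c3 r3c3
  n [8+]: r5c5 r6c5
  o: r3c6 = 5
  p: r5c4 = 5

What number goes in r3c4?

O is a freebie, leaving r3c6 = 5.
Cage p is given, leaving r5c4 = 5.
Cage k is a single given cell, so r6c1 = 4.
Cage l is given; hence r6c4 = 3.
4 is placed in row 6, leaving r6c6 = 2.
2 is placed in column 6, leaving r5c6 = 4.
The only place for 5 in row 2 is r2c5.
Cage n's pair has sum 8; hence r5c5 = 2.
Column 5 now contains 5, leaving r6c5 = 6.
The only place for 3 in row 3 is r3c5.
Column 5 now contains 3, so r1c5 = 1.
1 is placed in row 1; hence r1c6 = 3.
Column 6 already has 3, which forces r2c6 = 1.
Cage a has sum 12, so r3c4 = 4.
1 is placed in column 5, which forces r4c5 = 4.
Column 6 now contains 1, so r4c6 = 6.
Cage m's pair has product 24, which forces r2c3 = 4.
Row 3 already has 4; hence r3c3 = 6.
Cage g needs product 24; hence r4c4 = 1.
The 4 cells of cage i must have sum 16; hence r5c1 = 6.
Column 1 already has 6; hence r1c1 = 2.
Cage f's pair has sum 9; hence r1c2 = 4.
4 is placed in column 3; hence r1c3 = 5.
Row 1 now contains 2, so r1c4 = 6.
Cage h has product 36; hence r2c1 = 3.
The 3 cells of cage h must have product 36, leaving r2c2 = 6.
Column 4 already has 6, so r2c4 = 2.
Column 1 now contains 2, so r3c1 = 1.
Row 3 already has 1, which forces r3c2 = 2.
Column 1 now contains 3, so r4c1 = 5.
5 is placed in row 4, leaving r4c2 = 3.
3 is placed in row 4, which forces r4c3 = 2.
3 is placed in column 2, so r5c2 = 1.
Row 5 already has 1, so r5c3 = 3.
Column 2 already has 1, leaving r6c2 = 5.
Column 3 already has 5, which forces r6c3 = 1.
Filled in: 2 4 5 6 1 3 / 3 6 4 2 5 1 / 1 2 6 4 3 5 / 5 3 2 1 4 6 / 6 1 3 5 2 4 / 4 5 1 3 6 2.

4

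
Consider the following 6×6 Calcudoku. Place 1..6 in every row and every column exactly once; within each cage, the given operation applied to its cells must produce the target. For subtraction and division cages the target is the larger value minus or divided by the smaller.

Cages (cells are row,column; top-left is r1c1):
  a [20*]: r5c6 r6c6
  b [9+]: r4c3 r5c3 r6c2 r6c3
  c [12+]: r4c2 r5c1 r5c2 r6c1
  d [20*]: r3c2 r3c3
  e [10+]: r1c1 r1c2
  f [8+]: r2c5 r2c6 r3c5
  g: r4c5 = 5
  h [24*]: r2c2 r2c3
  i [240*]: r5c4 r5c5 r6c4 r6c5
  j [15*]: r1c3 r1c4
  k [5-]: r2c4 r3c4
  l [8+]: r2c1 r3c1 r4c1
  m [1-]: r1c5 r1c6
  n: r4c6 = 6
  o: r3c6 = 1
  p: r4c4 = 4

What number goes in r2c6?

O is a freebie, which forces r3c6 = 1.
Cage p is a single given cell, so r4c4 = 4.
G is a freebie; hence r4c5 = 5.
Cage n is a single given cell, leaving r4c6 = 6.
Cage k needs two cells with difference 5, leaving r2c4 = 1.
1 is placed in row 3, so r3c4 = 6.
The 3 cells of cage l must have sum 8; hence r4c1 = 1.
In row 1, 1 can only go at r1c5, so r1c5 = 1.
The two cells of cage m must have difference 1, which forces r1c6 = 2.
Column 6 already has 2; hence r2c6 = 3.
The 3 cells of cage f must have sum 8, leaving r2c5 = 2.
The 3 cells of cage f must have sum 8, which forces r3c5 = 3.
Cage l needs sum 8, which forces r2c1 = 5.
Cage l has sum 8, so r3c1 = 2.
The only place for 5 in column 2 is r3c2.
Row 3 now contains 5, leaving r3c3 = 4.
The two cells of cage h must have product 24, so r2c2 = 4.
4 is placed in column 3, so r2c3 = 6.
Cage e needs two cells with sum 10, so r1c1 = 4.
Column 2 now contains 4, leaving r1c2 = 6.
Cage c needs sum 12, leaving r4c2 = 2.
Row 4 already has 2, which forces r4c3 = 3.
Cage c needs sum 12, which forces r5c2 = 1.
Row 5 now contains 1, which forces r5c3 = 2.
Row 5 now contains 2, leaving r5c4 = 5.
5 is placed in row 5; hence r5c6 = 4.
Column 2 already has 1, leaving r6c2 = 3.
5 is placed in column 4, leaving r6c4 = 2.
Column 6 already has 4, so r6c6 = 5.
3 is placed in column 3; hence r1c3 = 5.
5 is placed in column 4; hence r1c4 = 3.
Cage c has sum 12, which forces r5c1 = 3.
Row 5 now contains 4, which forces r5c5 = 6.
3 is placed in row 6, leaving r6c1 = 6.
Row 6 now contains 5, so r6c3 = 1.
Cage i has product 240, which forces r6c5 = 4.
The full grid is 4 6 5 3 1 2 / 5 4 6 1 2 3 / 2 5 4 6 3 1 / 1 2 3 4 5 6 / 3 1 2 5 6 4 / 6 3 1 2 4 5.

3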